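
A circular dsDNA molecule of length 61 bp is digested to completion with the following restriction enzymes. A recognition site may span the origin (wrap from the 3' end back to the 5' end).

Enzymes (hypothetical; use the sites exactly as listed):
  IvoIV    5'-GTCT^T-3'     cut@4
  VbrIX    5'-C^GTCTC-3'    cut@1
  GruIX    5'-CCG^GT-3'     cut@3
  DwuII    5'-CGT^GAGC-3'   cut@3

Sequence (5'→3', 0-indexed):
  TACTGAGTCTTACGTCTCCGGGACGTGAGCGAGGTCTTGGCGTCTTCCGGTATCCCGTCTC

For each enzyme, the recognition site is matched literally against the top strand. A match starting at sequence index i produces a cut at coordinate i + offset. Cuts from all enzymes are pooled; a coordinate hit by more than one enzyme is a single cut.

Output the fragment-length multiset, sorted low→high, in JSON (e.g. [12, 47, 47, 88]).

Site scan:
  IvoIV (GTCTT, off=4): starts [6, 33, 41] → cuts [10, 37, 45]
  VbrIX (CGTCTC, off=1): starts [12, 55] → cuts [13, 56]
  GruIX (CCGGT, off=3): starts [46] → cuts [49]
  DwuII (CGTGAGC, off=3): starts [23] → cuts [26]

Pooled cuts: [10, 13, 26, 37, 45, 49, 56]

Fragment lengths:
  10→13: 3 bp
  13→26: 13 bp
  26→37: 11 bp
  37→45: 8 bp
  45→49: 4 bp
  49→56: 7 bp
  56→10 (wrap): 61-56+10 = 15 bp

[3,4,7,8,11,13,15]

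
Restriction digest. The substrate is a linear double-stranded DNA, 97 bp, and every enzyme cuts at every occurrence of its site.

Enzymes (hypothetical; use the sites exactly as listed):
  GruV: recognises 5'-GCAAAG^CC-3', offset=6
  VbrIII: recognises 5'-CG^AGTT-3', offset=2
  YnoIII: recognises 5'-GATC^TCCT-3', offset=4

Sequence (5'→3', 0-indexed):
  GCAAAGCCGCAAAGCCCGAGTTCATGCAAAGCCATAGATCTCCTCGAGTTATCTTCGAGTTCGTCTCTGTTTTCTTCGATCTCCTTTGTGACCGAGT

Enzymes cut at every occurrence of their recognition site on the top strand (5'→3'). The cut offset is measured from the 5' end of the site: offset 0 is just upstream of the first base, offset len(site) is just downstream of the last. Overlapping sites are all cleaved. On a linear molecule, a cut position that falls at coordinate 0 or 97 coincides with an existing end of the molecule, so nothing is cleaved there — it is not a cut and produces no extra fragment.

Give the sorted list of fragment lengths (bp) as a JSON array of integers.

Site scan:
  GruV GCAAAGCC/6: at [0, 8, 25] ⇒ [6, 14, 31]
  VbrIII CGAGTT/2: at [16, 44, 55] ⇒ [18, 46, 57]
  YnoIII GATCTCCT/4: at [36, 77] ⇒ [40, 81]

Pooled cuts: [6, 14, 18, 31, 40, 46, 57, 81]

Fragment lengths:
  [0,6): 6 bp
  [6,14): 8 bp
  [14,18): 4 bp
  [18,31): 13 bp
  [31,40): 9 bp
  [40,46): 6 bp
  [46,57): 11 bp
  [57,81): 24 bp
  [81,97): 16 bp

[4,6,6,8,9,11,13,16,24]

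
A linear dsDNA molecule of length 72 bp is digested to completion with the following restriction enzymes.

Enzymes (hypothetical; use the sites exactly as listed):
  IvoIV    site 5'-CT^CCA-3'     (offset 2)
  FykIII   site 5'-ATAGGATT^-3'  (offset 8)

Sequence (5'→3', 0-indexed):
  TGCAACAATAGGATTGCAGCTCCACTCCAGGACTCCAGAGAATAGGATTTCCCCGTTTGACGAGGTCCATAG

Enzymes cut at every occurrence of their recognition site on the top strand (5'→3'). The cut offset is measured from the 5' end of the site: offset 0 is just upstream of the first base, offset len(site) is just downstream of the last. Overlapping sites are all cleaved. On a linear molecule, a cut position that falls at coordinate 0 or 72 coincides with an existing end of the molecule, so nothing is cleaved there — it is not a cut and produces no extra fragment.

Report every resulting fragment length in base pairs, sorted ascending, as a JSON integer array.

[5,6,8,15,15,23]

Site scan:
  IvoIV (CTCCA, off=2): starts [19, 24, 32] → cuts [21, 26, 34]
  FykIII (ATAGGATT, off=8): starts [7, 41] → cuts [15, 49]

Pooled cuts: [15, 21, 26, 34, 49]

Fragments:
  [0,15): 15 bp
  [15,21): 6 bp
  [21,26): 5 bp
  [26,34): 8 bp
  [34,49): 15 bp
  [49,72): 23 bp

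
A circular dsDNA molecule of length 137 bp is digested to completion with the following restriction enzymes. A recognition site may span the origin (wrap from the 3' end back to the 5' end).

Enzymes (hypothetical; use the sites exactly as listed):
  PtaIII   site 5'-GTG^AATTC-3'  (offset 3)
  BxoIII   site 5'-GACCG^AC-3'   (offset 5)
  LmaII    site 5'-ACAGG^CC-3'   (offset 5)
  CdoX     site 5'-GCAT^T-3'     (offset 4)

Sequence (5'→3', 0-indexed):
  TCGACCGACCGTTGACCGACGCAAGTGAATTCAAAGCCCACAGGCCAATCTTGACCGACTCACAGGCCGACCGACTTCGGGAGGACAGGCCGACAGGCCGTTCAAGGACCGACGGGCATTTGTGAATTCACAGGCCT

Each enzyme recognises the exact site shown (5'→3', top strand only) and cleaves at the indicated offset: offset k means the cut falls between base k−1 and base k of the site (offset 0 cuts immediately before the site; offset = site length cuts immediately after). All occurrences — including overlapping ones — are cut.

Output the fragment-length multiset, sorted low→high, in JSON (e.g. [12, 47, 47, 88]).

[5,7,8,8,9,9,10,10,11,13,14,16,17]

Scan for sites:
  PtaIII (GTGAATTC, off=3): starts [24, 121] → cuts [27, 124]
  BxoIII (GACCGAC, off=5): starts [2, 13, 52, 68, 106] → cuts [7, 18, 57, 73, 111]
  LmaII (ACAGGCC, off=5): starts [39, 61, 84, 92, 129] → cuts [44, 66, 89, 97, 134]
  CdoX (GCATT, off=4): starts [115] → cuts [119]

Pooled cuts: [7, 18, 27, 44, 57, 66, 73, 89, 97, 111, 119, 124, 134]

Fragment lengths:
  7→18: 11 bp
  18→27: 9 bp
  27→44: 17 bp
  44→57: 13 bp
  57→66: 9 bp
  66→73: 7 bp
  73→89: 16 bp
  89→97: 8 bp
  97→111: 14 bp
  111→119: 8 bp
  119→124: 5 bp
  124→134: 10 bp
  134→7 (wrap): 137-134+7 = 10 bp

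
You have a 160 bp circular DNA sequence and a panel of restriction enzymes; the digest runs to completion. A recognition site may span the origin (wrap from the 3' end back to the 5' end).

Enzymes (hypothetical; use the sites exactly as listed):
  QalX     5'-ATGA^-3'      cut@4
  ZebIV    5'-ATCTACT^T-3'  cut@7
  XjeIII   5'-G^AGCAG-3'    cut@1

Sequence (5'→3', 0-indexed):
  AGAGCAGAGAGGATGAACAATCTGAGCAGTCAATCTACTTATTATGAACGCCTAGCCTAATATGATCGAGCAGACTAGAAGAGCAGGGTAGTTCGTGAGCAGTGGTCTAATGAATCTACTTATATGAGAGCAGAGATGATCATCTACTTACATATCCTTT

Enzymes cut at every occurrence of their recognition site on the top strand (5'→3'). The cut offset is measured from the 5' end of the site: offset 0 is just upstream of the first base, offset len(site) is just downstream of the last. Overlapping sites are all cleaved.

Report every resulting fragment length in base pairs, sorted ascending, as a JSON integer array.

[1,3,7,7,8,8,9,11,13,14,14,15,16,16,18]

Site scan:
  QalX (ATGA, off=4): starts [12, 43, 61, 109, 123, 135] → cuts [16, 47, 65, 113, 127, 139]
  ZebIV (ATCTACTT, off=7): starts [32, 113, 141] → cuts [39, 120, 148]
  XjeIII (GAGCAG, off=1): starts [1, 23, 67, 80, 96, 127] → cuts [2, 24, 68, 81, 97, 128]

All cut coordinates (distinct, sorted): [2, 16, 24, 39, 47, 65, 68, 81, 97, 113, 120, 127, 128, 139, 148]

Fragment lengths:
  2→16: 14 bp
  16→24: 8 bp
  24→39: 15 bp
  39→47: 8 bp
  47→65: 18 bp
  65→68: 3 bp
  68→81: 13 bp
  81→97: 16 bp
  97→113: 16 bp
  113→120: 7 bp
  120→127: 7 bp
  127→128: 1 bp
  128→139: 11 bp
  139→148: 9 bp
  148→2 (wrap): 160-148+2 = 14 bp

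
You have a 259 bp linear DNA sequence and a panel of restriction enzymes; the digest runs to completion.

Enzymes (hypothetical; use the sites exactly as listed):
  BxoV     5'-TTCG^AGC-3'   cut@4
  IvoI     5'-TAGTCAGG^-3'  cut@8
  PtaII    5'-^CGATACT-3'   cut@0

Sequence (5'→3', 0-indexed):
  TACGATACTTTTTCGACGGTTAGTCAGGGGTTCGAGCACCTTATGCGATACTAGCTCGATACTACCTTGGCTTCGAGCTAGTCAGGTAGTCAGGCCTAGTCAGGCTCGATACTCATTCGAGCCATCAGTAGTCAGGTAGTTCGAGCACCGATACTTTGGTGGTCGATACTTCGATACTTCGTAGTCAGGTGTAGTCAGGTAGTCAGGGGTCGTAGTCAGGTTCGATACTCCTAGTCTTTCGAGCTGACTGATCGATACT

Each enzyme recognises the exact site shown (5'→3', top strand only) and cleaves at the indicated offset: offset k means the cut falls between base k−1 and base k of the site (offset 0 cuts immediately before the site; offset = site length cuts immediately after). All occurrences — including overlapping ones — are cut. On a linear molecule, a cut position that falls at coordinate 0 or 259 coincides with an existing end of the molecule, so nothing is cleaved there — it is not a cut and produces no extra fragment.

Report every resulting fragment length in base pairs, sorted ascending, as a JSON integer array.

[2,2,2,5,6,7,7,8,8,8,10,10,11,11,11,11,13,13,15,17,18,19,19,26]

Per-enzyme occurrences:
  BxoV (TTCGAGC, off=4): starts [30, 71, 115, 139, 237] → cuts [34, 75, 119, 143, 241]
  IvoI (TAGTCAGG, off=8): starts [20, 78, 86, 96, 128, 181, 191, 199, 212] → cuts [28, 86, 94, 104, 136, 189, 199, 207, 220]
  PtaII (CGATACT, off=0): starts [2, 45, 56, 106, 148, 163, 171, 222, 252] → cuts [2, 45, 56, 106, 148, 163, 171, 222, 252]

All cut coordinates (distinct, sorted): [2, 28, 34, 45, 56, 75, 86, 94, 104, 106, 119, 136, 143, 148, 163, 171, 189, 199, 207, 220, 222, 241, 252]

Fragments:
  [0,2): 2 bp
  [2,28): 26 bp
  [28,34): 6 bp
  [34,45): 11 bp
  [45,56): 11 bp
  [56,75): 19 bp
  [75,86): 11 bp
  [86,94): 8 bp
  [94,104): 10 bp
  [104,106): 2 bp
  [106,119): 13 bp
  [119,136): 17 bp
  [136,143): 7 bp
  [143,148): 5 bp
  [148,163): 15 bp
  [163,171): 8 bp
  [171,189): 18 bp
  [189,199): 10 bp
  [199,207): 8 bp
  [207,220): 13 bp
  [220,222): 2 bp
  [222,241): 19 bp
  [241,252): 11 bp
  [252,259): 7 bp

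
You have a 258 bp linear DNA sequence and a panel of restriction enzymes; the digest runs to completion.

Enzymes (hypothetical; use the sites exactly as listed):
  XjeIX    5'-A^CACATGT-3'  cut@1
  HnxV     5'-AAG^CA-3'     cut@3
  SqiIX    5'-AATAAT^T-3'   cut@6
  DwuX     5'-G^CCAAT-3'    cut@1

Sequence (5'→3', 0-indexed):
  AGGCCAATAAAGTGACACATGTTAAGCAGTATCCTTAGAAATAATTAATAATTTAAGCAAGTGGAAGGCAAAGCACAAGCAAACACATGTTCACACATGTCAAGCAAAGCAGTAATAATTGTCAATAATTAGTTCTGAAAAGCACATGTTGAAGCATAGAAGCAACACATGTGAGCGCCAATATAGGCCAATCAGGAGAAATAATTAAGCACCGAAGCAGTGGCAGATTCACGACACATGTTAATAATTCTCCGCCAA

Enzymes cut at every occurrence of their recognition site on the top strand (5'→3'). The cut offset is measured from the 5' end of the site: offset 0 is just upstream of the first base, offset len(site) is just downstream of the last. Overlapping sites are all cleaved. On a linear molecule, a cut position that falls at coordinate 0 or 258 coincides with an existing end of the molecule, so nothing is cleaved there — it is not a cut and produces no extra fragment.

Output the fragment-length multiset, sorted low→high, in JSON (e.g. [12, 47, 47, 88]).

Site scan:
  XjeIX (ACACATGT, off=1): starts [14, 82, 92, 164, 233] → cuts [15, 83, 93, 165, 234]
  HnxV (AAGCA, off=3): starts [23, 54, 70, 76, 101, 106, 139, 151, 159, 206, 214] → cuts [26, 57, 73, 79, 104, 109, 142, 154, 162, 209, 217]
  SqiIX (AATAATT, off=6): starts [39, 46, 113, 123, 199, 242] → cuts [45, 52, 119, 129, 205, 248]
  DwuX (GCCAAT, off=1): starts [2, 176, 186] → cuts [3, 177, 187]

Pooled cuts: [3, 15, 26, 45, 52, 57, 73, 79, 83, 93, 104, 109, 119, 129, 142, 154, 162, 165, 177, 187, 205, 209, 217, 234, 248]

Fragment lengths:
  [0,3): 3 bp
  [3,15): 12 bp
  [15,26): 11 bp
  [26,45): 19 bp
  [45,52): 7 bp
  [52,57): 5 bp
  [57,73): 16 bp
  [73,79): 6 bp
  [79,83): 4 bp
  [83,93): 10 bp
  [93,104): 11 bp
  [104,109): 5 bp
  [109,119): 10 bp
  [119,129): 10 bp
  [129,142): 13 bp
  [142,154): 12 bp
  [154,162): 8 bp
  [162,165): 3 bp
  [165,177): 12 bp
  [177,187): 10 bp
  [187,205): 18 bp
  [205,209): 4 bp
  [209,217): 8 bp
  [217,234): 17 bp
  [234,248): 14 bp
  [248,258): 10 bp

[3,3,4,4,5,5,6,7,8,8,10,10,10,10,10,11,11,12,12,12,13,14,16,17,18,19]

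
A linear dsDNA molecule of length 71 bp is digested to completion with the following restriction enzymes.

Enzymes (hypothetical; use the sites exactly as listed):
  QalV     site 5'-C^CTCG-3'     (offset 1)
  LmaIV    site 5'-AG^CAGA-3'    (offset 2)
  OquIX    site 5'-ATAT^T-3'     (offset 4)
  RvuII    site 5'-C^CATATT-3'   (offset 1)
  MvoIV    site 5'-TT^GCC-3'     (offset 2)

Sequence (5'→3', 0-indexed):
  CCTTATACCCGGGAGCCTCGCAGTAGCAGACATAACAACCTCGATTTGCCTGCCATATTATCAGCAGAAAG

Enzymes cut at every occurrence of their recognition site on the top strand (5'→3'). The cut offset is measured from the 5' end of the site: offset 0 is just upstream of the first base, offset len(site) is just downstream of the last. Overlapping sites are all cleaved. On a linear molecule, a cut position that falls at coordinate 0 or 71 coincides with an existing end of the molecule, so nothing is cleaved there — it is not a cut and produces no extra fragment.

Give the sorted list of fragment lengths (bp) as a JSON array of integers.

[5,6,6,7,8,10,13,16]

Per-enzyme occurrences:
  QalV (CCTCG, off=1): starts [15, 38] → cuts [16, 39]
  LmaIV (AGCAGA, off=2): starts [24, 62] → cuts [26, 64]
  OquIX (ATATT, off=4): starts [54] → cuts [58]
  RvuII (CCATATT, off=1): starts [52] → cuts [53]
  MvoIV (TTGCC, off=2): starts [45] → cuts [47]

All cut coordinates (distinct, sorted): [16, 26, 39, 47, 53, 58, 64]

Fragments:
  [0,16): 16 bp
  [16,26): 10 bp
  [26,39): 13 bp
  [39,47): 8 bp
  [47,53): 6 bp
  [53,58): 5 bp
  [58,64): 6 bp
  [64,71): 7 bp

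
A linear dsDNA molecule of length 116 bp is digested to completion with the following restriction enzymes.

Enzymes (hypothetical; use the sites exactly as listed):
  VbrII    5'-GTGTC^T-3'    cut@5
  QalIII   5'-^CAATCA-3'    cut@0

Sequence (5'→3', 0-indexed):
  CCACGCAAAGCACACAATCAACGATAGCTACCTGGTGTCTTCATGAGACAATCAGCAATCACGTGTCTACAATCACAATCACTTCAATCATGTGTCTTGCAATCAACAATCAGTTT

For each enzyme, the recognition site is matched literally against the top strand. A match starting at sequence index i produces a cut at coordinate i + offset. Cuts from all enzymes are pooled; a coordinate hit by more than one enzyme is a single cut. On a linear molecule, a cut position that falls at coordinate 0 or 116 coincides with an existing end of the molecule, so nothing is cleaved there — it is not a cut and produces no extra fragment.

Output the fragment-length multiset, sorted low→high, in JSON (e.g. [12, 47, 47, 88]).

Per-enzyme occurrences:
  VbrII GTGTCT/5: at [34, 62, 91] ⇒ [39, 67, 96]
  QalIII CAATCA/0: at [14, 48, 55, 69, 75, 84, 99, 106] ⇒ [14, 48, 55, 69, 75, 84, 99, 106]

Pooled cuts: [14, 39, 48, 55, 67, 69, 75, 84, 96, 99, 106]

Fragments:
  [0,14): 14 bp
  [14,39): 25 bp
  [39,48): 9 bp
  [48,55): 7 bp
  [55,67): 12 bp
  [67,69): 2 bp
  [69,75): 6 bp
  [75,84): 9 bp
  [84,96): 12 bp
  [96,99): 3 bp
  [99,106): 7 bp
  [106,116): 10 bp

[2,3,6,7,7,9,9,10,12,12,14,25]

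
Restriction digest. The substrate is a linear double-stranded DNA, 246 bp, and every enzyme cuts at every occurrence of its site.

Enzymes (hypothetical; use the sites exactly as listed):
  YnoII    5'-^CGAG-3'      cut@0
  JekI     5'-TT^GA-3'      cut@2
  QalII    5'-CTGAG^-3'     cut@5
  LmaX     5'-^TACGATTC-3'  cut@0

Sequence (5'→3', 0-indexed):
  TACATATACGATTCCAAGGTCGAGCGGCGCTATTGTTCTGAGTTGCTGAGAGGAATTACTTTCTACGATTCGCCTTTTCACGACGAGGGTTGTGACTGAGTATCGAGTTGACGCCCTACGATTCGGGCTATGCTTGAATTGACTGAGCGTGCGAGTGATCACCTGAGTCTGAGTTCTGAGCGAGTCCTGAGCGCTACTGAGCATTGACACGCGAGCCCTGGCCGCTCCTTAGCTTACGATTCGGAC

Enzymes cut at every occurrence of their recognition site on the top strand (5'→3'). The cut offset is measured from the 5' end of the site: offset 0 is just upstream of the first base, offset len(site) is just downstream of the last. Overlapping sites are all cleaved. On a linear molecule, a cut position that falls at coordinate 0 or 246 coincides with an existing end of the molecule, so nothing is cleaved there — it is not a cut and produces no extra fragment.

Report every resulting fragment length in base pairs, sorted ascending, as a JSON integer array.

Per-enzyme occurrences:
  YnoII (CGAG, off=0): starts [20, 83, 103, 151, 180, 211] → cuts [20, 83, 103, 151, 180, 211]
  JekI (TTGA, off=2): starts [107, 133, 138, 203] → cuts [109, 135, 140, 205]
  QalII (CTGAG, off=5): starts [37, 45, 95, 142, 162, 168, 175, 186, 196] → cuts [42, 50, 100, 147, 167, 173, 180, 191, 201]
  LmaX (TACGATTC, off=0): starts [6, 63, 116, 234] → cuts [6, 63, 116, 234]

Pooled cuts: [6, 20, 42, 50, 63, 83, 100, 103, 109, 116, 135, 140, 147, 151, 167, 173, 180, 191, 201, 205, 211, 234]

Fragment lengths:
  [0,6): 6 bp
  [6,20): 14 bp
  [20,42): 22 bp
  [42,50): 8 bp
  [50,63): 13 bp
  [63,83): 20 bp
  [83,100): 17 bp
  [100,103): 3 bp
  [103,109): 6 bp
  [109,116): 7 bp
  [116,135): 19 bp
  [135,140): 5 bp
  [140,147): 7 bp
  [147,151): 4 bp
  [151,167): 16 bp
  [167,173): 6 bp
  [173,180): 7 bp
  [180,191): 11 bp
  [191,201): 10 bp
  [201,205): 4 bp
  [205,211): 6 bp
  [211,234): 23 bp
  [234,246): 12 bp

[3,4,4,5,6,6,6,6,7,7,7,8,10,11,12,13,14,16,17,19,20,22,23]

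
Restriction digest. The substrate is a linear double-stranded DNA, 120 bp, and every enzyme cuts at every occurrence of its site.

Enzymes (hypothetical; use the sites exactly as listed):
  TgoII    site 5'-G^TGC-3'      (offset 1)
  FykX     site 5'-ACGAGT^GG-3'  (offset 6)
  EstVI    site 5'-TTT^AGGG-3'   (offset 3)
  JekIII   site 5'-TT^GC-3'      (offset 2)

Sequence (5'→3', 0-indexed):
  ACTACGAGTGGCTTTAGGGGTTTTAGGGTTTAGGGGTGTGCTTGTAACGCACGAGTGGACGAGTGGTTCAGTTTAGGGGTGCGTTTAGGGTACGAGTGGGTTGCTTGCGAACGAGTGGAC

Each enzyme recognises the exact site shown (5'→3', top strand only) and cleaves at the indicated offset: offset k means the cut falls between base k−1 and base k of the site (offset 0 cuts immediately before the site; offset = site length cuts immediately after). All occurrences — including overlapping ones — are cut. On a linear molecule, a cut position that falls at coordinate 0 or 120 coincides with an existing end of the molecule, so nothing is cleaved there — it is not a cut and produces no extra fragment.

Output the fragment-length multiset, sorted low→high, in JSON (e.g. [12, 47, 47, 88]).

Site scan:
  TgoII (GTGC, off=1): starts [37, 78] → cuts [38, 79]
  FykX (ACGAGTGG, off=6): starts [3, 50, 58, 91, 110] → cuts [9, 56, 64, 97, 116]
  EstVI (TTTAGGG, off=3): starts [12, 21, 28, 71, 83] → cuts [15, 24, 31, 74, 86]
  JekIII (TTGC, off=2): starts [100, 104] → cuts [102, 106]

All cut coordinates (distinct, sorted): [9, 15, 24, 31, 38, 56, 64, 74, 79, 86, 97, 102, 106, 116]

Fragments:
  [0,9): 9 bp
  [9,15): 6 bp
  [15,24): 9 bp
  [24,31): 7 bp
  [31,38): 7 bp
  [38,56): 18 bp
  [56,64): 8 bp
  [64,74): 10 bp
  [74,79): 5 bp
  [79,86): 7 bp
  [86,97): 11 bp
  [97,102): 5 bp
  [102,106): 4 bp
  [106,116): 10 bp
  [116,120): 4 bp

[4,4,5,5,6,7,7,7,8,9,9,10,10,11,18]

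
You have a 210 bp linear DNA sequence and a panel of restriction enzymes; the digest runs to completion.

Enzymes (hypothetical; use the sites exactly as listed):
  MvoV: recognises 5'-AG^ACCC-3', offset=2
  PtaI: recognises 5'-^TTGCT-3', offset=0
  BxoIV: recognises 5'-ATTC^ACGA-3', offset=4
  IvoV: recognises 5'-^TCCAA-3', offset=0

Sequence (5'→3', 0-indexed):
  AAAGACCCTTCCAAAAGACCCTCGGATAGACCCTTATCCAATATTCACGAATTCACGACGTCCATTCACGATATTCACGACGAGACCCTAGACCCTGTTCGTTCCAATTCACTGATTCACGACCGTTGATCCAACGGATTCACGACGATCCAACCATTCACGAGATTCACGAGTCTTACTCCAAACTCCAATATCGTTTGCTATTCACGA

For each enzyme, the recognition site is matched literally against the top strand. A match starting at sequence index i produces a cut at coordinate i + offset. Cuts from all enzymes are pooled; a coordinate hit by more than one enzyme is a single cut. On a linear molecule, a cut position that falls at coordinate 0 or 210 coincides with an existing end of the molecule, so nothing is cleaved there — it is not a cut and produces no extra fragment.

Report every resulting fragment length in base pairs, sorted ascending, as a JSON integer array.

[4,4,5,7,7,7,7,8,8,8,9,9,9,10,11,11,11,11,11,12,12,13,16]

Per-enzyme occurrences:
  MvoV AGACCC/2: at [2, 15, 27, 82, 89] ⇒ [4, 17, 29, 84, 91]
  PtaI TTGCT/0: at [197] ⇒ [197]
  BxoIV ATTCACGA/4: at [42, 50, 63, 72, 114, 137, 155, 164, 202] ⇒ [46, 54, 67, 76, 118, 141, 159, 168, 206]
  IvoV TCCAA/0: at [9, 36, 102, 129, 148, 179, 186] ⇒ [9, 36, 102, 129, 148, 179, 186]

Pooled cuts: [4, 9, 17, 29, 36, 46, 54, 67, 76, 84, 91, 102, 118, 129, 141, 148, 159, 168, 179, 186, 197, 206]

Fragments:
  [0,4): 4 bp
  [4,9): 5 bp
  [9,17): 8 bp
  [17,29): 12 bp
  [29,36): 7 bp
  [36,46): 10 bp
  [46,54): 8 bp
  [54,67): 13 bp
  [67,76): 9 bp
  [76,84): 8 bp
  [84,91): 7 bp
  [91,102): 11 bp
  [102,118): 16 bp
  [118,129): 11 bp
  [129,141): 12 bp
  [141,148): 7 bp
  [148,159): 11 bp
  [159,168): 9 bp
  [168,179): 11 bp
  [179,186): 7 bp
  [186,197): 11 bp
  [197,206): 9 bp
  [206,210): 4 bp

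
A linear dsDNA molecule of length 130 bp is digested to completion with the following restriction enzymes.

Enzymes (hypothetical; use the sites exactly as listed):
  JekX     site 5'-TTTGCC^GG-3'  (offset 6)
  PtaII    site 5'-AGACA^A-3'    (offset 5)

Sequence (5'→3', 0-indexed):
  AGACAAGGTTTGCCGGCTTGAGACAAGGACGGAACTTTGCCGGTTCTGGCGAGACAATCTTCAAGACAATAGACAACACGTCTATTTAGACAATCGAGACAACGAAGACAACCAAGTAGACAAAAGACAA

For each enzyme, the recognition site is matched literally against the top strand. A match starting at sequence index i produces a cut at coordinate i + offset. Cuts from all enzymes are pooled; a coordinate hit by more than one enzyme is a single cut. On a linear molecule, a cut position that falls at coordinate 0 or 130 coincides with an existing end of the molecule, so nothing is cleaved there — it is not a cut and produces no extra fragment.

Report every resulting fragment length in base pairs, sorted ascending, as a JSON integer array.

[1,5,7,7,9,9,9,11,12,12,15,16,17]

Site scan:
  JekX (TTTGCCGG, off=6): starts [8, 35] → cuts [14, 41]
  PtaII (AGACAA, off=5): starts [0, 20, 51, 63, 70, 87, 96, 105, 117, 124] → cuts [5, 25, 56, 68, 75, 92, 101, 110, 122, 129]

All cut coordinates (distinct, sorted): [5, 14, 25, 41, 56, 68, 75, 92, 101, 110, 122, 129]

Fragment lengths:
  [0,5): 5 bp
  [5,14): 9 bp
  [14,25): 11 bp
  [25,41): 16 bp
  [41,56): 15 bp
  [56,68): 12 bp
  [68,75): 7 bp
  [75,92): 17 bp
  [92,101): 9 bp
  [101,110): 9 bp
  [110,122): 12 bp
  [122,129): 7 bp
  [129,130): 1 bp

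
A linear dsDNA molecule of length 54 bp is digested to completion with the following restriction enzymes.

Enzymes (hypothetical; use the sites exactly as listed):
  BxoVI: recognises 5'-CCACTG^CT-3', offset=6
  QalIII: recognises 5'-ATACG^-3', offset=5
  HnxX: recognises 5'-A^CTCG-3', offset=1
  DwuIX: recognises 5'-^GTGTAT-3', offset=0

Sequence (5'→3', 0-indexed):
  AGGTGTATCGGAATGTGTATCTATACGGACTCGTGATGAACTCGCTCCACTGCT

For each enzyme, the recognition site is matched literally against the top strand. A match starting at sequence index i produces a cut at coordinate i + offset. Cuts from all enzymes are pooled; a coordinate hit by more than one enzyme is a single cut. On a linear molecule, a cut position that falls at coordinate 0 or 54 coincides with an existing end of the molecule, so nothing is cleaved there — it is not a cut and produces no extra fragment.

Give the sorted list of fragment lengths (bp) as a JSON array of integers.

Scan for sites:
  BxoVI CCACTGCT/6: at [46] ⇒ [52]
  QalIII ATACG/5: at [22] ⇒ [27]
  HnxX ACTCG/1: at [28, 39] ⇒ [29, 40]
  DwuIX GTGTAT/0: at [2, 14] ⇒ [2, 14]

Pooled cuts: [2, 14, 27, 29, 40, 52]

Fragments:
  [0,2): 2 bp
  [2,14): 12 bp
  [14,27): 13 bp
  [27,29): 2 bp
  [29,40): 11 bp
  [40,52): 12 bp
  [52,54): 2 bp

[2,2,2,11,12,12,13]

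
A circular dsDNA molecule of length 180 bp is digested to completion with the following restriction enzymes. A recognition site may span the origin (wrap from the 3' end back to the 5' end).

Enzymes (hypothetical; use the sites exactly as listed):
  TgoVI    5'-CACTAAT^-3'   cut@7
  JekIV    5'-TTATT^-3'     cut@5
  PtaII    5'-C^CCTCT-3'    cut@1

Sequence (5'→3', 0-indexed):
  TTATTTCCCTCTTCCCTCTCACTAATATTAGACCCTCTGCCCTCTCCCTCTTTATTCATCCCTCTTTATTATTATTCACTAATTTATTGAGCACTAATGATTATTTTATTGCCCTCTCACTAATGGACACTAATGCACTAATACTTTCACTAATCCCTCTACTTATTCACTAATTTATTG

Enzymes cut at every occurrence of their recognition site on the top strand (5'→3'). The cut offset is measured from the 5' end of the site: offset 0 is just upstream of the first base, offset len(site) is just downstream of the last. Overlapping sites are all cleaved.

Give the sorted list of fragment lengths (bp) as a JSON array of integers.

Site scan:
  TgoVI CACTAAT/7: at [19, 76, 91, 117, 127, 135, 147, 167] ⇒ [26, 83, 98, 124, 134, 142, 154, 174]
  JekIV TTATT/5: at [0, 51, 65, 68, 71, 83, 100, 105, 162, 174] ⇒ [5, 56, 70, 73, 76, 88, 105, 110, 167, 179]
  PtaII CCCTCT/1: at [6, 13, 32, 39, 45, 59, 111, 154] ⇒ [7, 14, 33, 40, 46, 60, 112, 155]

All cut coordinates (distinct, sorted): [5, 7, 14, 26, 33, 40, 46, 56, 60, 70, 73, 76, 83, 88, 98, 105, 110, 112, 124, 134, 142, 154, 155, 167, 174, 179]

Fragment lengths:
  5→7: 2 bp
  7→14: 7 bp
  14→26: 12 bp
  26→33: 7 bp
  33→40: 7 bp
  40→46: 6 bp
  46→56: 10 bp
  56→60: 4 bp
  60→70: 10 bp
  70→73: 3 bp
  73→76: 3 bp
  76→83: 7 bp
  83→88: 5 bp
  88→98: 10 bp
  98→105: 7 bp
  105→110: 5 bp
  110→112: 2 bp
  112→124: 12 bp
  124→134: 10 bp
  134→142: 8 bp
  142→154: 12 bp
  154→155: 1 bp
  155→167: 12 bp
  167→174: 7 bp
  174→179: 5 bp
  179→5 (wrap): 180-179+5 = 6 bp

[1,2,2,3,3,4,5,5,5,6,6,7,7,7,7,7,7,8,10,10,10,10,12,12,12,12]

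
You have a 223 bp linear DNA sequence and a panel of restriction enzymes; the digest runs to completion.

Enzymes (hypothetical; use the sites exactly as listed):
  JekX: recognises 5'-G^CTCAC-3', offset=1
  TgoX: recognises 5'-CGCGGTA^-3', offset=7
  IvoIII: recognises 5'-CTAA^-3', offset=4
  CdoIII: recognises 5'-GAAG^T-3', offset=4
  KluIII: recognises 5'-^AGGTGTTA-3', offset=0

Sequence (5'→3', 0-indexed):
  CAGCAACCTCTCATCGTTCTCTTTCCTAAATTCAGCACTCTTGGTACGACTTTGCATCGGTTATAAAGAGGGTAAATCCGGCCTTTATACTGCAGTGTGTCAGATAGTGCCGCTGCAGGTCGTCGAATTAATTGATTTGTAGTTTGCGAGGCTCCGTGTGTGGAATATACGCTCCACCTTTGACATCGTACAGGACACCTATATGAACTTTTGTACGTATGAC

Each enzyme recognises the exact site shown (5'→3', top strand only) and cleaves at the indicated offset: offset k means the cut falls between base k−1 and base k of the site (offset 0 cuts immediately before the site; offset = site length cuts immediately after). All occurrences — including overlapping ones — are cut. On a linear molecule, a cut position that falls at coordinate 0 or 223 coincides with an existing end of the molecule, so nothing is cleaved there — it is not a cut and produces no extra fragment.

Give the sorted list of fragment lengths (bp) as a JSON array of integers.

[29,194]

Per-enzyme occurrences:
  JekX (GCTCAC, off=1): no sites
  TgoX (CGCGGTA, off=7): no sites
  IvoIII (CTAA, off=4): starts [25] → cuts [29]
  CdoIII (GAAGT, off=4): no sites
  KluIII (AGGTGTTA, off=0): no sites

Pooled cuts: [29]

Fragment lengths:
  [0,29): 29 bp
  [29,223): 194 bp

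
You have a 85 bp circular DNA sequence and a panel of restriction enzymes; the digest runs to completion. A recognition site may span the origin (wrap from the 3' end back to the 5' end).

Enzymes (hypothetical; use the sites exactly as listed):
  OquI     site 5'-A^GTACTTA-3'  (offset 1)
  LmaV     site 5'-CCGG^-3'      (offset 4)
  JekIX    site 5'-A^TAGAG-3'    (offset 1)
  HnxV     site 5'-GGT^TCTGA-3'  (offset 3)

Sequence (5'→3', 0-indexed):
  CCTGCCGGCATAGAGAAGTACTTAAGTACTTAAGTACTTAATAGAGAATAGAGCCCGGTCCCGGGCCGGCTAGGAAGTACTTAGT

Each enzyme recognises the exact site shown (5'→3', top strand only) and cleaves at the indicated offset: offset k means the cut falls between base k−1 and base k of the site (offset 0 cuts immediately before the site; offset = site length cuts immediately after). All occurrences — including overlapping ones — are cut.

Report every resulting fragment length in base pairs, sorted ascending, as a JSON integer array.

[2,5,6,7,7,7,8,8,8,10,17]

Site scan:
  OquI (AGTACTTA, off=1): starts [16, 24, 32, 75] → cuts [17, 25, 33, 76]
  LmaV (CCGG, off=4): starts [4, 54, 60, 65] → cuts [8, 58, 64, 69]
  JekIX (ATAGAG, off=1): starts [9, 40, 47] → cuts [10, 41, 48]
  HnxV (GGTTCTGA, off=3): no sites

All cut coordinates (distinct, sorted): [8, 10, 17, 25, 33, 41, 48, 58, 64, 69, 76]

Fragment lengths:
  8→10: 2 bp
  10→17: 7 bp
  17→25: 8 bp
  25→33: 8 bp
  33→41: 8 bp
  41→48: 7 bp
  48→58: 10 bp
  58→64: 6 bp
  64→69: 5 bp
  69→76: 7 bp
  76→8 (wrap): 85-76+8 = 17 bp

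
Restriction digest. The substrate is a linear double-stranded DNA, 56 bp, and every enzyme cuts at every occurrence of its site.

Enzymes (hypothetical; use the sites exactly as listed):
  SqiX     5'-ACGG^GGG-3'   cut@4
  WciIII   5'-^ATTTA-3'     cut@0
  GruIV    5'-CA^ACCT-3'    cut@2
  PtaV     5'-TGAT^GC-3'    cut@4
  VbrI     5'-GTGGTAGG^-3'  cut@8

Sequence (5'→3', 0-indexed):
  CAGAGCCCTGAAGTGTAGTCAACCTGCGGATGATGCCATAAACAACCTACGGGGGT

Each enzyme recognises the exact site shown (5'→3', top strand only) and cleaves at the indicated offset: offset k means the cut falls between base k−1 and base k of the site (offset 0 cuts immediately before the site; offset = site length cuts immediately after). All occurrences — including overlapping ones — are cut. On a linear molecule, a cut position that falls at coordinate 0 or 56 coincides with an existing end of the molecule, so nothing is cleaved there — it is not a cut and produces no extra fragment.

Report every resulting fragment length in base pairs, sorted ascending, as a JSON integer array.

Site scan:
  SqiX (ACGGGGG, off=4): starts [48] → cuts [52]
  WciIII (ATTTA, off=0): no sites
  GruIV (CAACCT, off=2): starts [19, 42] → cuts [21, 44]
  PtaV (TGATGC, off=4): starts [30] → cuts [34]
  VbrI (GTGGTAGG, off=8): no sites

All cut coordinates (distinct, sorted): [21, 34, 44, 52]

Fragments:
  [0,21): 21 bp
  [21,34): 13 bp
  [34,44): 10 bp
  [44,52): 8 bp
  [52,56): 4 bp

[4,8,10,13,21]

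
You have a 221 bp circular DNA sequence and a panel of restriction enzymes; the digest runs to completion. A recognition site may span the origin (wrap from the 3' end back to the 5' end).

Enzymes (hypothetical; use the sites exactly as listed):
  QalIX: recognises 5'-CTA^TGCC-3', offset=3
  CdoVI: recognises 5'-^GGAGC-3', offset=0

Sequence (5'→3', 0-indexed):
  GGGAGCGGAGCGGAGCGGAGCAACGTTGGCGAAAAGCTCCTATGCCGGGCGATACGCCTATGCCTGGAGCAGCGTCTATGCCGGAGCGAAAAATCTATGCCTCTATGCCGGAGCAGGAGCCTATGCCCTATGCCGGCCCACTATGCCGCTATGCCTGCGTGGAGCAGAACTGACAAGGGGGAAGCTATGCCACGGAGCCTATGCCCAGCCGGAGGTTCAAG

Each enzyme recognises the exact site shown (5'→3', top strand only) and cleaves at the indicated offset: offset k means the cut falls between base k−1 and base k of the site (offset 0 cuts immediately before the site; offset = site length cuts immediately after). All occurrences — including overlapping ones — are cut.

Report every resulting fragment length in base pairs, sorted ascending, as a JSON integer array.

Per-enzyme occurrences:
  QalIX (CTATGCC, off=3): starts [39, 57, 75, 94, 102, 120, 127, 140, 148, 184, 198] → cuts [42, 60, 78, 97, 105, 123, 130, 143, 151, 187, 201]
  CdoVI (GGAGC, off=0): starts [1, 6, 11, 16, 65, 82, 109, 115, 160, 193] → cuts [1, 6, 11, 16, 65, 82, 109, 115, 160, 193]

Pooled cuts: [1, 6, 11, 16, 42, 60, 65, 78, 82, 97, 105, 109, 115, 123, 130, 143, 151, 160, 187, 193, 201]

Fragments:
  1→6: 5 bp
  6→11: 5 bp
  11→16: 5 bp
  16→42: 26 bp
  42→60: 18 bp
  60→65: 5 bp
  65→78: 13 bp
  78→82: 4 bp
  82→97: 15 bp
  97→105: 8 bp
  105→109: 4 bp
  109→115: 6 bp
  115→123: 8 bp
  123→130: 7 bp
  130→143: 13 bp
  143→151: 8 bp
  151→160: 9 bp
  160→187: 27 bp
  187→193: 6 bp
  193→201: 8 bp
  201→1 (wrap): 221-201+1 = 21 bp

[4,4,5,5,5,5,6,6,7,8,8,8,8,9,13,13,15,18,21,26,27]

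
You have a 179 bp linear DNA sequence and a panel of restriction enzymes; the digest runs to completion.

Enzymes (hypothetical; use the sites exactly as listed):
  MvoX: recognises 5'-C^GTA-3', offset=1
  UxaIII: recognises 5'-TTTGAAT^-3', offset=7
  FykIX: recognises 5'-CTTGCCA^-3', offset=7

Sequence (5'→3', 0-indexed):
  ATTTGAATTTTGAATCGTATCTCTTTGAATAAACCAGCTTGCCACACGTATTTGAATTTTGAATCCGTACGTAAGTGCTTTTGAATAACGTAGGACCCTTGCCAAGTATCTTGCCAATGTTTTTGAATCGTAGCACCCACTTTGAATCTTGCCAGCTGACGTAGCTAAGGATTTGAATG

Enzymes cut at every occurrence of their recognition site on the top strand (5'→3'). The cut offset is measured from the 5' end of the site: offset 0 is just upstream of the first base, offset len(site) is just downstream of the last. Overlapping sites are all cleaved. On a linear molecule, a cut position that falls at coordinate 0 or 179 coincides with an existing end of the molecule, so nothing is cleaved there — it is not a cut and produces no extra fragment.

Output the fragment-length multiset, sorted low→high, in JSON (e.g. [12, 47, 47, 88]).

Per-enzyme occurrences:
  MvoX CGTA/1: at [15, 46, 65, 69, 88, 128, 159] ⇒ [16, 47, 66, 70, 89, 129, 160]
  UxaIII TTTGAAT/7: at [1, 8, 23, 50, 57, 79, 121, 140, 171] ⇒ [8, 15, 30, 57, 64, 86, 128, 147, 178]
  FykIX CTTGCCA/7: at [37, 97, 109, 147] ⇒ [44, 104, 116, 154]

Pooled cuts: [8, 15, 16, 30, 44, 47, 57, 64, 66, 70, 86, 89, 104, 116, 128, 129, 147, 154, 160, 178]

Fragment lengths:
  [0,8): 8 bp
  [8,15): 7 bp
  [15,16): 1 bp
  [16,30): 14 bp
  [30,44): 14 bp
  [44,47): 3 bp
  [47,57): 10 bp
  [57,64): 7 bp
  [64,66): 2 bp
  [66,70): 4 bp
  [70,86): 16 bp
  [86,89): 3 bp
  [89,104): 15 bp
  [104,116): 12 bp
  [116,128): 12 bp
  [128,129): 1 bp
  [129,147): 18 bp
  [147,154): 7 bp
  [154,160): 6 bp
  [160,178): 18 bp
  [178,179): 1 bp

[1,1,1,2,3,3,4,6,7,7,7,8,10,12,12,14,14,15,16,18,18]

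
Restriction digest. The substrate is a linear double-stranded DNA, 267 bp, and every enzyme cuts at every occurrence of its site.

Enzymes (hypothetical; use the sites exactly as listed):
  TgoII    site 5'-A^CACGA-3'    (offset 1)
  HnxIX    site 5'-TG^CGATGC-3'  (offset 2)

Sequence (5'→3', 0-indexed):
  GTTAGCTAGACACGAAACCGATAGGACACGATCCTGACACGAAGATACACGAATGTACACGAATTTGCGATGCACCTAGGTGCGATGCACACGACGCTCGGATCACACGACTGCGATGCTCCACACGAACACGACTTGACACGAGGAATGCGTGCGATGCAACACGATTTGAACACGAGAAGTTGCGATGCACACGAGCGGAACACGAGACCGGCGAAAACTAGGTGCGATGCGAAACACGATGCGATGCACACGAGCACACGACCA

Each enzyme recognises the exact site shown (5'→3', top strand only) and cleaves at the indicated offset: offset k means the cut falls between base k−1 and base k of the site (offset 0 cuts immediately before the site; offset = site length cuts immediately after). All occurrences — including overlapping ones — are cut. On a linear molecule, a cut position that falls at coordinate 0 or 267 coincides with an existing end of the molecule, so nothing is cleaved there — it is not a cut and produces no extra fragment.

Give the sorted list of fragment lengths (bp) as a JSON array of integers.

[6,7,7,7,7,8,8,8,8,10,10,10,10,10,10,10,11,11,11,12,15,15,16,16,24]

Site scan:
  TgoII (ACACGA, off=1): starts [9, 25, 36, 46, 56, 88, 104, 122, 128, 138, 161, 172, 191, 202, 236, 250, 258] → cuts [10, 26, 37, 47, 57, 89, 105, 123, 129, 139, 162, 173, 192, 203, 237, 251, 259]
  HnxIX (TGCGATGC, off=2): starts [65, 80, 111, 152, 183, 225, 242] → cuts [67, 82, 113, 154, 185, 227, 244]

Pooled cuts: [10, 26, 37, 47, 57, 67, 82, 89, 105, 113, 123, 129, 139, 154, 162, 173, 185, 192, 203, 227, 237, 244, 251, 259]

Fragment lengths:
  [0,10): 10 bp
  [10,26): 16 bp
  [26,37): 11 bp
  [37,47): 10 bp
  [47,57): 10 bp
  [57,67): 10 bp
  [67,82): 15 bp
  [82,89): 7 bp
  [89,105): 16 bp
  [105,113): 8 bp
  [113,123): 10 bp
  [123,129): 6 bp
  [129,139): 10 bp
  [139,154): 15 bp
  [154,162): 8 bp
  [162,173): 11 bp
  [173,185): 12 bp
  [185,192): 7 bp
  [192,203): 11 bp
  [203,227): 24 bp
  [227,237): 10 bp
  [237,244): 7 bp
  [244,251): 7 bp
  [251,259): 8 bp
  [259,267): 8 bp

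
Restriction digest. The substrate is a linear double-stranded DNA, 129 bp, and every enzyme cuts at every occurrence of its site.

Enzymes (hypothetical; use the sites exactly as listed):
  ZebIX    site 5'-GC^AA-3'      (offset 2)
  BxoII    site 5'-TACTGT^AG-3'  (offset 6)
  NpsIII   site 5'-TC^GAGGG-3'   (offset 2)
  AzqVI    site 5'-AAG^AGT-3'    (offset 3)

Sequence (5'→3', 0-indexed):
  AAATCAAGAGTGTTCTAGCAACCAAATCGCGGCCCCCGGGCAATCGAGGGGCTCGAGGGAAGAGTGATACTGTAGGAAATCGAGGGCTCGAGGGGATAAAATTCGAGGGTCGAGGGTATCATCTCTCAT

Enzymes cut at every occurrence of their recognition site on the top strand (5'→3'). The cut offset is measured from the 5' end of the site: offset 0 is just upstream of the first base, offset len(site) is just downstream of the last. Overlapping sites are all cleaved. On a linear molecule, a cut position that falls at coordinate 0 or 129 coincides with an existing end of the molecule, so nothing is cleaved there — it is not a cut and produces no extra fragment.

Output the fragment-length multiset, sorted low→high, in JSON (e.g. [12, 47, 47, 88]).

[4,7,8,8,8,8,9,11,11,15,18,22]

Per-enzyme occurrences:
  ZebIX GCAA/2: at [17, 39] ⇒ [19, 41]
  BxoII TACTGTAG/6: at [67] ⇒ [73]
  NpsIII TCGAGGG/2: at [43, 52, 79, 87, 102, 109] ⇒ [45, 54, 81, 89, 104, 111]
  AzqVI AAGAGT/3: at [5, 59] ⇒ [8, 62]

Pooled cuts: [8, 19, 41, 45, 54, 62, 73, 81, 89, 104, 111]

Fragment lengths:
  [0,8): 8 bp
  [8,19): 11 bp
  [19,41): 22 bp
  [41,45): 4 bp
  [45,54): 9 bp
  [54,62): 8 bp
  [62,73): 11 bp
  [73,81): 8 bp
  [81,89): 8 bp
  [89,104): 15 bp
  [104,111): 7 bp
  [111,129): 18 bp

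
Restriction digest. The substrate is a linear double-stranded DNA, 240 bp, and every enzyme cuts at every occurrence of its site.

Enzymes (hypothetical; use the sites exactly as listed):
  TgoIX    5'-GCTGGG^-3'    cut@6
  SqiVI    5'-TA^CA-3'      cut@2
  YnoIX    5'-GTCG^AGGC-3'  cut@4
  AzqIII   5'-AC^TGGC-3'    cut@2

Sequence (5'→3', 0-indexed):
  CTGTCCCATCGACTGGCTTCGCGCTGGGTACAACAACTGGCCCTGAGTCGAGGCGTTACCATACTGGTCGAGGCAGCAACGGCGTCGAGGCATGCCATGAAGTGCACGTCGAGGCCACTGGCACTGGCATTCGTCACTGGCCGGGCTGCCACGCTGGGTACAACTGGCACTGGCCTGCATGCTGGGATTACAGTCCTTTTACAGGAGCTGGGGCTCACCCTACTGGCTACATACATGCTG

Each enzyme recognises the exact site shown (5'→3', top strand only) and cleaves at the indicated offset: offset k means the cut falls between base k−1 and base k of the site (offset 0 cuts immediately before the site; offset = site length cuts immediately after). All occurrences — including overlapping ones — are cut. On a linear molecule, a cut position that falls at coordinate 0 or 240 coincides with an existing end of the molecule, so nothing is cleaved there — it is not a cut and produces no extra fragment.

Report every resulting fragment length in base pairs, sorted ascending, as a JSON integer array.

[2,2,4,4,4,6,6,6,7,7,7,11,11,11,13,13,13,15,16,17,20,21,24]

Per-enzyme occurrences:
  TgoIX (GCTGGG, off=6): starts [22, 152, 180, 206] → cuts [28, 158, 186, 212]
  SqiVI (TACA, off=2): starts [28, 158, 188, 199, 227, 231] → cuts [30, 160, 190, 201, 229, 233]
  YnoIX (GTCGAGGC, off=4): starts [46, 66, 83, 107] → cuts [50, 70, 87, 111]
  AzqIII (ACTGGC, off=2): starts [11, 35, 116, 122, 135, 162, 168, 221] → cuts [13, 37, 118, 124, 137, 164, 170, 223]

Pooled cuts: [13, 28, 30, 37, 50, 70, 87, 111, 118, 124, 137, 158, 160, 164, 170, 186, 190, 201, 212, 223, 229, 233]

Fragments:
  [0,13): 13 bp
  [13,28): 15 bp
  [28,30): 2 bp
  [30,37): 7 bp
  [37,50): 13 bp
  [50,70): 20 bp
  [70,87): 17 bp
  [87,111): 24 bp
  [111,118): 7 bp
  [118,124): 6 bp
  [124,137): 13 bp
  [137,158): 21 bp
  [158,160): 2 bp
  [160,164): 4 bp
  [164,170): 6 bp
  [170,186): 16 bp
  [186,190): 4 bp
  [190,201): 11 bp
  [201,212): 11 bp
  [212,223): 11 bp
  [223,229): 6 bp
  [229,233): 4 bp
  [233,240): 7 bp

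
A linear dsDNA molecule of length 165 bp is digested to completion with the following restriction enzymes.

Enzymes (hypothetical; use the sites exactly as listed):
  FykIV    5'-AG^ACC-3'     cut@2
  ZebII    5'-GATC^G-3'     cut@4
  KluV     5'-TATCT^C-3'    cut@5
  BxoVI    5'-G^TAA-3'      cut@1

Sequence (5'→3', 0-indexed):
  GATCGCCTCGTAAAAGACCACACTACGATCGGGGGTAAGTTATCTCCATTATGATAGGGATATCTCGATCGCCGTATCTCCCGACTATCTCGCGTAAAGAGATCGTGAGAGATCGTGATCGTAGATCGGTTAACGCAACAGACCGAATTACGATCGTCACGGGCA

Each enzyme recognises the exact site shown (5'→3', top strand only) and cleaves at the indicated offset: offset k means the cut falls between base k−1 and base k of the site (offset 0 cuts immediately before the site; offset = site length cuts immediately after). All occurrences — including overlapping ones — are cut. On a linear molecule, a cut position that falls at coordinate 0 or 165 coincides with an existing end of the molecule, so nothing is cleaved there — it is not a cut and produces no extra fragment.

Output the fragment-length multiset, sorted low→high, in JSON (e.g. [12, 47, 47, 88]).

[4,4,5,5,6,6,6,7,9,10,10,10,10,11,14,14,14,20]

Per-enzyme occurrences:
  FykIV (AGACC, off=2): starts [14, 139] → cuts [16, 141]
  ZebII (GATCG, off=4): starts [0, 26, 66, 100, 110, 116, 123, 151] → cuts [4, 30, 70, 104, 114, 120, 127, 155]
  KluV (TATCTC, off=5): starts [40, 60, 74, 85] → cuts [45, 65, 79, 90]
  BxoVI (GTAA, off=1): starts [9, 34, 93] → cuts [10, 35, 94]

All cut coordinates (distinct, sorted): [4, 10, 16, 30, 35, 45, 65, 70, 79, 90, 94, 104, 114, 120, 127, 141, 155]

Fragments:
  [0,4): 4 bp
  [4,10): 6 bp
  [10,16): 6 bp
  [16,30): 14 bp
  [30,35): 5 bp
  [35,45): 10 bp
  [45,65): 20 bp
  [65,70): 5 bp
  [70,79): 9 bp
  [79,90): 11 bp
  [90,94): 4 bp
  [94,104): 10 bp
  [104,114): 10 bp
  [114,120): 6 bp
  [120,127): 7 bp
  [127,141): 14 bp
  [141,155): 14 bp
  [155,165): 10 bp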